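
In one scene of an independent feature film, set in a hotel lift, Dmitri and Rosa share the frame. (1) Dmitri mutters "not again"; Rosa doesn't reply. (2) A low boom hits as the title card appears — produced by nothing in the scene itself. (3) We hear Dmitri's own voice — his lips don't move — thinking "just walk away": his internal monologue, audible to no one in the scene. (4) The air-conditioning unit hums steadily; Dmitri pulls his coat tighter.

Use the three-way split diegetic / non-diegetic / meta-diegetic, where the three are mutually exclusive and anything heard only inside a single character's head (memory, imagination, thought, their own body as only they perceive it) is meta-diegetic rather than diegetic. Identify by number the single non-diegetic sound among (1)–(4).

(1) on-screen dialogue — Dmitri speaks and Rosa is there to hear → diegetic.
(2) an editorial stinger — it belongs to the cut, not the story world → non-diegetic.
(3) is meta-diegetic: Dmitri's thought-voice: a private mental sound no other character can hear.
(4) ambient/room sound belonging to the story's physical space → diegetic.
Only (2) is non-diegetic.

2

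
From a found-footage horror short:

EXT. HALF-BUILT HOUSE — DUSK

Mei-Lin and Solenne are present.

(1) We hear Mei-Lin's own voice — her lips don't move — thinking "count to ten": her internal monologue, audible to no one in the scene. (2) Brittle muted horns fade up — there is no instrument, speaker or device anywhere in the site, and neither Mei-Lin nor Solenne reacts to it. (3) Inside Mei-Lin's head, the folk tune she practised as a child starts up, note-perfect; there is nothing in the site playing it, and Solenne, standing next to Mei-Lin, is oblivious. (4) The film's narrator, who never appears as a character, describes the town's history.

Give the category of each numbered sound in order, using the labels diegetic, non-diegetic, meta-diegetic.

meta-diegetic, non-diegetic, meta-diegetic, non-diegetic

(1) is meta-diegetic: Mei-Lin's thought-voice: a private mental sound no other character can hear.
(2) nothing in the site produces it and the characters don't hear it — pure soundtrack → non-diegetic.
Sound (3): it lives in Mei-Lin's subjectivity, not in the site, so meta-diegetic.
(4) is non-diegetic: commentary laid over the scene from outside the fiction.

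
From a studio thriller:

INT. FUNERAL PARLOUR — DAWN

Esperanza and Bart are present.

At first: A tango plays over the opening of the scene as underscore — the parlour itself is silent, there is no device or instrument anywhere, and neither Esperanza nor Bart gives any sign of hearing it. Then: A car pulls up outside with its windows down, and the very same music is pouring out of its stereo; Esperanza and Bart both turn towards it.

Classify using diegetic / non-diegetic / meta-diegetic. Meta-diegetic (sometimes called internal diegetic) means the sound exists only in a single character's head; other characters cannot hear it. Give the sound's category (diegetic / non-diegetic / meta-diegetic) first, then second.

First: no in-world source exists and no character can hear it — underscore → non-diegetic.
Second: the car stereo is now a real source in the story world and the characters hear it → diegetic.

non-diegetic, diegetic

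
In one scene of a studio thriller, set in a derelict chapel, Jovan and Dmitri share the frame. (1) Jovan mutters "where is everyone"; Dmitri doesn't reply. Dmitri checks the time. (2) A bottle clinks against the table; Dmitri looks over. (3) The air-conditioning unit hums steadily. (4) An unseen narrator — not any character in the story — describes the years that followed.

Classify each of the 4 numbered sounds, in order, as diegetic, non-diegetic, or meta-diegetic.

(1) is diegetic: spoken by a character present in the story world.
Sound (2): a bottle is a real object/event in the scene's world, so diegetic.
(3) it's the actual ambient sound of the location → diegetic.
(4) is non-diegetic: external voice-over — not a character, not heard by anyone in the scene.

diegetic, diegetic, diegetic, non-diegetic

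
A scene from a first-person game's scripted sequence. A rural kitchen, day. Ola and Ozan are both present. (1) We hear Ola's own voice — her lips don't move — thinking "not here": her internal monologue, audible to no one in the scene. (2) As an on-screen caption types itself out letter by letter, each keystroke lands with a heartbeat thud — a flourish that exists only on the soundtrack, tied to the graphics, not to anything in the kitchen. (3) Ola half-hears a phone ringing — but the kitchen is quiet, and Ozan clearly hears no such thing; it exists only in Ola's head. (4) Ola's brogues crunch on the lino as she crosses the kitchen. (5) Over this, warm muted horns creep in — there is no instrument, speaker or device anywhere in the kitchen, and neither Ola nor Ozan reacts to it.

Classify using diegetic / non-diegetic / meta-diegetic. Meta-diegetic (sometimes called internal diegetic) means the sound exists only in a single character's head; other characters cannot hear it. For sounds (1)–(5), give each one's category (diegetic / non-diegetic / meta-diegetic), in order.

meta-diegetic, non-diegetic, meta-diegetic, diegetic, non-diegetic

(1) is meta-diegetic: Ola's thought-voice: a private mental sound no other character can hear.
(2) is non-diegetic: sound married to a title/caption — outside the diegesis by definition.
(3) Ola alone 'hears' it — an imagined sound, not present in the space → meta-diegetic.
Sound (4): it's the physical sound of Ola moving in the space, so diegetic.
Sound (5): it has no source in the story world and no character can hear it — it's underscore, so non-diegetic.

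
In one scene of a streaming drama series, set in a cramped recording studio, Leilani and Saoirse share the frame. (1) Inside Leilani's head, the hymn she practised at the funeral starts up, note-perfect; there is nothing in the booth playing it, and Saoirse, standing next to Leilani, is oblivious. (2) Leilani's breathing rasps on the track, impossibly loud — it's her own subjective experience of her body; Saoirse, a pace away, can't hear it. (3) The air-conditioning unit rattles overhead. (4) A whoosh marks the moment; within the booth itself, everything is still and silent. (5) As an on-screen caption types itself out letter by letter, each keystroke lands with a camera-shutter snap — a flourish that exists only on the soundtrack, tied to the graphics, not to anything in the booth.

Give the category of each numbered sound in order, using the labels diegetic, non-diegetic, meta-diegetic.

Sound (1): it lives in Leilani's subjectivity, not in the booth, so meta-diegetic.
(2) is meta-diegetic: it's Leilani's internal bodily sensation rendered as sound; only Leilani 'hears' it.
Sound (3): the air-conditioning unit is part of the location's real environment, so diegetic.
(4) it's a sound-design accent with no in-world source; no one in the scene can hear it → non-diegetic.
(5) sound married to a title/caption — outside the diegesis by definition → non-diegetic.

meta-diegetic, meta-diegetic, diegetic, non-diegetic, non-diegetic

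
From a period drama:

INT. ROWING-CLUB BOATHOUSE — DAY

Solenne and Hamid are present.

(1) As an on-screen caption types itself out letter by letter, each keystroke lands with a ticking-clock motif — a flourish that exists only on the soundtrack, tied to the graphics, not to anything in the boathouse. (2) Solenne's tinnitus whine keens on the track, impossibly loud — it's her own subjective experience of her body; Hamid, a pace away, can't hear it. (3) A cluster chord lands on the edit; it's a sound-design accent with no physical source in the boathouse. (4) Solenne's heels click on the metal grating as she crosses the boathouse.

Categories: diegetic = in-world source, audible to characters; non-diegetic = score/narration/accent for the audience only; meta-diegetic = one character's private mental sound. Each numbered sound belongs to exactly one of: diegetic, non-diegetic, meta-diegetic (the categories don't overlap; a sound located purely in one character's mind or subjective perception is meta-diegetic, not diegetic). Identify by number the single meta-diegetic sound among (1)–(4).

2

(1) is non-diegetic: the caption isn't part of the story world, so neither is the sound tied to it.
(2) is meta-diegetic: point-of-audition from inside Solenne's body; not a sound in the room.
(3) an editorial stinger — it belongs to the cut, not the story world → non-diegetic.
Sound (4): a character's body making contact with the set — an in-world sound, so diegetic.
Only (2) is meta-diegetic.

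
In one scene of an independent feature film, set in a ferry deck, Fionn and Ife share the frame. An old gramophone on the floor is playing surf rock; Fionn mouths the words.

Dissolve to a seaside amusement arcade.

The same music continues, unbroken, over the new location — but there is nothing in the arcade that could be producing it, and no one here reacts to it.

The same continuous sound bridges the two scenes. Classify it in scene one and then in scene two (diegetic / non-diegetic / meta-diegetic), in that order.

diegetic, non-diegetic

Scene one: an old gramophone is an on-screen source and Fionn reacts to it → diegetic.
Scene two: there is no source in the arcade and no one hears it — it's now underscore → non-diegetic.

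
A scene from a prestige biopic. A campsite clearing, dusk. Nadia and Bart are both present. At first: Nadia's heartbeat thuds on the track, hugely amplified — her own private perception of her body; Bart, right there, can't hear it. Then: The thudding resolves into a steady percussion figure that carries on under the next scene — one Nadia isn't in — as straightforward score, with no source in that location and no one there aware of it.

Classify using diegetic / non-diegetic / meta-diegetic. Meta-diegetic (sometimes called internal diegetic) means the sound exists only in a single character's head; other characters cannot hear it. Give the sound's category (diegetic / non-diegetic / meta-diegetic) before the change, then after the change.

meta-diegetic, non-diegetic

Before the change: it's Nadia's subjective body sound, inaudible to Bart → meta-diegetic.
After the change: detached from Nadia and playing as sourceless score over a scene she isn't in — for the audience only → non-diegetic.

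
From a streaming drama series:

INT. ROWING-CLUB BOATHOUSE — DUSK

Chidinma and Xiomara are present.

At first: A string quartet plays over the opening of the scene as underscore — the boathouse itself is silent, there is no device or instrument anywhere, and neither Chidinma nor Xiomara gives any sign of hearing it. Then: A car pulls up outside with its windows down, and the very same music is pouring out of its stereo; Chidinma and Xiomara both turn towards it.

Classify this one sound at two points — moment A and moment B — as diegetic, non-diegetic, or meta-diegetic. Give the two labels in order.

Moment A: no in-world source exists and no character can hear it — underscore → non-diegetic.
Moment B: the car stereo is now a real source in the story world and the characters hear it → diegetic.

non-diegetic, diegetic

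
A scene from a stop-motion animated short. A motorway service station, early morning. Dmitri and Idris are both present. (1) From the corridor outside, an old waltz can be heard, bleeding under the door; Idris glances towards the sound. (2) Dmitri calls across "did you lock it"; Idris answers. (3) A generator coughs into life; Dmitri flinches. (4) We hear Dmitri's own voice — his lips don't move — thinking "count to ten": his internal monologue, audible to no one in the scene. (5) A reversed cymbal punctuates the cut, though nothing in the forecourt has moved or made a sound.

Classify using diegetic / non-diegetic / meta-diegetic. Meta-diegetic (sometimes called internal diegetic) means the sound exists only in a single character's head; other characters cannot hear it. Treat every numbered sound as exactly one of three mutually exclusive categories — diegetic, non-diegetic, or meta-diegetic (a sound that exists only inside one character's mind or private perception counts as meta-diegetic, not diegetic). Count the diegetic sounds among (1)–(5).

(1) it's coming from the corridor outside — a location within the story world — and Idris reacts → diegetic.
(2) Dmitri is a character speaking aloud in the scene → diegetic.
Sound (3): the sound comes from a generator physically present in the location, so diegetic.
Sound (4): internal monologue — inside Dmitri's mind, not spoken into the scene, so meta-diegetic.
(5) is non-diegetic: an editorial stinger — it belongs to the cut, not the story world.
Diegetic: (1), (2), (3) — that's 3.

3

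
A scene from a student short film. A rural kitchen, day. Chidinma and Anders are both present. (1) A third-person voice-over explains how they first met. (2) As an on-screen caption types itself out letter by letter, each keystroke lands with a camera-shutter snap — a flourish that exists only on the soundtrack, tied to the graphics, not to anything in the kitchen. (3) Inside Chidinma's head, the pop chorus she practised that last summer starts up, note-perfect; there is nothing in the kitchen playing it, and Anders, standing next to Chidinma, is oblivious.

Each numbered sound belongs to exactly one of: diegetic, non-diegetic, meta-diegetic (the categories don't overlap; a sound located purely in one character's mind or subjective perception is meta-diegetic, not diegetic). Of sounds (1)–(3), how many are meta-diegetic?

(1) is non-diegetic: the narrator exists outside the story world, addressing only the audience.
Sound (2): the caption isn't part of the story world, so neither is the sound tied to it, so non-diegetic.
(3) the music is a memory playing inside Chidinma's mind alone; no real-world source, Anders can't hear it → meta-diegetic.
So 1 of the 3 is meta-diegetic: (3).

1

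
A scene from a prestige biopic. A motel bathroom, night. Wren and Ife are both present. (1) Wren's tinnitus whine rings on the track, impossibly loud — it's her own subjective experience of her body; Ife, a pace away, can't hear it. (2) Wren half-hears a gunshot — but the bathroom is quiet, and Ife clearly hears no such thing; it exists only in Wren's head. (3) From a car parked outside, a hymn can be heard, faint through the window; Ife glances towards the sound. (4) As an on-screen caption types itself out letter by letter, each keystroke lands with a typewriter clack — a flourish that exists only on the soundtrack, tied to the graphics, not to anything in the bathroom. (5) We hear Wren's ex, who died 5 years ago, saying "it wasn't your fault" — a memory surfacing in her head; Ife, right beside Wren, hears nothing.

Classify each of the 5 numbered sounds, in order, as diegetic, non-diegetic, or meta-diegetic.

meta-diegetic, meta-diegetic, diegetic, non-diegetic, meta-diegetic

Sound (1): it's Wren's internal bodily sensation rendered as sound; only Wren 'hears' it, so meta-diegetic.
(2) is meta-diegetic: subjective to Wren: the bathroom is silent and Ife hears nothing.
(3) is diegetic: off-screen diegetic: the source is out of frame but still in the story's space.
(4) it accompanies on-screen graphics, not anything inside the story world → non-diegetic.
(5) is meta-diegetic: it's Wren's recollection rendered as sound; the other character can't hear it.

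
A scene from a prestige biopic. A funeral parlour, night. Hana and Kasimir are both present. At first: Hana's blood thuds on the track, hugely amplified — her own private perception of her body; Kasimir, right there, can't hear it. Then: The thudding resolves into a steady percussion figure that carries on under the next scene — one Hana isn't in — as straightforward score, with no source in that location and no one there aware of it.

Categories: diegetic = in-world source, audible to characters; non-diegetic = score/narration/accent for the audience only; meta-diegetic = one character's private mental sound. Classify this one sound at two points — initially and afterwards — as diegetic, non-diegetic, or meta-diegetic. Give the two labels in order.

Initially: it's Hana's subjective body sound, inaudible to Kasimir → meta-diegetic.
Afterwards: detached from Hana and playing as sourceless score over a scene she isn't in — for the audience only → non-diegetic.

meta-diegetic, non-diegetic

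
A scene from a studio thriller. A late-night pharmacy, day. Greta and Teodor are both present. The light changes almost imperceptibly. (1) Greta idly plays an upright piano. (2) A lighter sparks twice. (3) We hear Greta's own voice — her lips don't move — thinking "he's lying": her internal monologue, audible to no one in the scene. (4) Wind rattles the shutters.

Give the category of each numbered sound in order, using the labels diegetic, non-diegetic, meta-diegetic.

diegetic, diegetic, meta-diegetic, diegetic

(1) is diegetic: Greta is producing the music live, in the story world.
(2) is diegetic: a lighter is a real object/event in the scene's world.
Sound (3): Greta's thought-voice: a private mental sound no other character can hear, so meta-diegetic.
(4) is diegetic: it's the actual ambient sound of the location.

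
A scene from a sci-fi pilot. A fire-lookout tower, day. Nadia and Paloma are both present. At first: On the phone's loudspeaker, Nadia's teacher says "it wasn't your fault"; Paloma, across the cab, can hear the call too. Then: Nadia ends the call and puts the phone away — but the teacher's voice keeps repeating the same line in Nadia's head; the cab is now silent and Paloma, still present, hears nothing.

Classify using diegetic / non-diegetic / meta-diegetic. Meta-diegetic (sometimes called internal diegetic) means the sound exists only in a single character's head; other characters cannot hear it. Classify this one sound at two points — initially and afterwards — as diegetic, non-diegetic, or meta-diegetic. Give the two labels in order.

Initially: the loudspeaker is an in-world source; both Nadia and Paloma hear the call → diegetic.
Afterwards: with the phone off, the voice continues only as Nadia's private mental replay — Paloma can't hear it → meta-diegetic.

diegetic, meta-diegetic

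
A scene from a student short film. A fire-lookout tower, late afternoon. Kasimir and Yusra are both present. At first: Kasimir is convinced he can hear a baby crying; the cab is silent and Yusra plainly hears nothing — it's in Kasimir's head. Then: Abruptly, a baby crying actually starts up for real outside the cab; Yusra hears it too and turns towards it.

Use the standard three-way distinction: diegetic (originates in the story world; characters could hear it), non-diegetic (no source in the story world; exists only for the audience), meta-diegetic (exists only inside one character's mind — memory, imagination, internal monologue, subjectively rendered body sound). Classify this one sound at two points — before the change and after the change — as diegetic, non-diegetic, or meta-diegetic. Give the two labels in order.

meta-diegetic, diegetic

Before the change: only Kasimir 'hears' it — imagined, in his mind → meta-diegetic.
After the change: now there's a real external source and Yusra hears it too — in the story world → diegetic.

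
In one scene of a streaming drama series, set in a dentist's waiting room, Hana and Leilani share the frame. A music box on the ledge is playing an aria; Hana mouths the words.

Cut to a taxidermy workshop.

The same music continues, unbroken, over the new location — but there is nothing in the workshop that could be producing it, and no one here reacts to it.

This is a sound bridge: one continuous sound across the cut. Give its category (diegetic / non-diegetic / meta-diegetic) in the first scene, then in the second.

Scene one: a music box is an on-screen source and Hana reacts to it → diegetic.
Scene two: there is no source in the workshop and no one hears it — it's now underscore → non-diegetic.

diegetic, non-diegetic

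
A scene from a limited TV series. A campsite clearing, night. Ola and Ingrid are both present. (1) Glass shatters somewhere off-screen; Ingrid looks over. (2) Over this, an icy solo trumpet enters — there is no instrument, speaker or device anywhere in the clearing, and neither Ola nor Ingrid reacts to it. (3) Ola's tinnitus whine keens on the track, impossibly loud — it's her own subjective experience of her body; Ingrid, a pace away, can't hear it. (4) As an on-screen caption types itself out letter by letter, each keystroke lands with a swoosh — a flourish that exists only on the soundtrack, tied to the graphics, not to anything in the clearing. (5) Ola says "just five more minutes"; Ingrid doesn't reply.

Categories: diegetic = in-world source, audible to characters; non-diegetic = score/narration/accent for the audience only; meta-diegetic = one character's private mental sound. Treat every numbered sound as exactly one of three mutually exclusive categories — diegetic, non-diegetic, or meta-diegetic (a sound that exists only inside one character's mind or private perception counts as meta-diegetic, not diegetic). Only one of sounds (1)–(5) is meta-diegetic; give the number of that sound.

3

(1) is diegetic: an in-world source (glass); characters could hear it.
(2) is non-diegetic: nothing in the clearing produces it and the characters don't hear it — pure soundtrack.
(3) it's Ola's internal bodily sensation rendered as sound; only Ola 'hears' it → meta-diegetic.
(4) is non-diegetic: it accompanies on-screen graphics, not anything inside the story world.
(5) on-screen dialogue — Ola speaks and Ingrid is there to hear → diegetic.
Only (3) is meta-diegetic.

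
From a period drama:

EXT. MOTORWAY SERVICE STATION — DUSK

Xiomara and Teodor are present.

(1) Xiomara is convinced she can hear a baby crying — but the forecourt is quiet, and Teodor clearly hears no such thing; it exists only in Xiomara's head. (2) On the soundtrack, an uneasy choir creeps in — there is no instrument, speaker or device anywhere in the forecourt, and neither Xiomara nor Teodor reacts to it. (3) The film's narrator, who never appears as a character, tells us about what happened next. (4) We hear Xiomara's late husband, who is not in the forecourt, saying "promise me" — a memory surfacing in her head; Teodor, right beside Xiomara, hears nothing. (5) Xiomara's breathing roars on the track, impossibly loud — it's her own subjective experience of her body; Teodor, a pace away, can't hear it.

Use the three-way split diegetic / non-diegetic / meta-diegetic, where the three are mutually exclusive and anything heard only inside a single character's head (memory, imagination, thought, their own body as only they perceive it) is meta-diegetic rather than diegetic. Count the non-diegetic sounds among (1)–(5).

2

Sound (1): the sound is imagined by Xiomara; nothing in the story world is producing it and Teodor can't hear it, so meta-diegetic.
Sound (2): score with no on-screen or off-screen source; it exists for the audience alone, so non-diegetic.
Sound (3): the narrator exists outside the story world, addressing only the audience, so non-diegetic.
Sound (4): the voice is a memory playing only inside Xiomara's mind; Teodor can't hear it, so meta-diegetic.
(5) it's Xiomara's internal bodily sensation rendered as sound; only Xiomara 'hears' it → meta-diegetic.
Non-diegetic: (2), (3) — that's 2.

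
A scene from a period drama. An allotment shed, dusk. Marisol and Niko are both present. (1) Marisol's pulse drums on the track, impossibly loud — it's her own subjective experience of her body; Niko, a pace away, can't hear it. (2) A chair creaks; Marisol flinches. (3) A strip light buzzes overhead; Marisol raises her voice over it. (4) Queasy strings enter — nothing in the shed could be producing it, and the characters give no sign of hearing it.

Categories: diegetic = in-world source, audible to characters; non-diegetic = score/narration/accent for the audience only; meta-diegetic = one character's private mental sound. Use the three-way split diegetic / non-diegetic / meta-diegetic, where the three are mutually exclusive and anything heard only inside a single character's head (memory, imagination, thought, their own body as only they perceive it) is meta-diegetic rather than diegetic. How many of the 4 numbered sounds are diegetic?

2

(1) is meta-diegetic: a subjective body sound — Marisol's private perception, inaudible to Niko.
(2) a chair is a real object/event in the scene's world → diegetic.
(3) is diegetic: a strip light is part of the location's real environment.
(4) is non-diegetic: nothing in the shed produces it and the characters don't hear it — pure soundtrack.
Diegetic: (2), (3) — that's 2.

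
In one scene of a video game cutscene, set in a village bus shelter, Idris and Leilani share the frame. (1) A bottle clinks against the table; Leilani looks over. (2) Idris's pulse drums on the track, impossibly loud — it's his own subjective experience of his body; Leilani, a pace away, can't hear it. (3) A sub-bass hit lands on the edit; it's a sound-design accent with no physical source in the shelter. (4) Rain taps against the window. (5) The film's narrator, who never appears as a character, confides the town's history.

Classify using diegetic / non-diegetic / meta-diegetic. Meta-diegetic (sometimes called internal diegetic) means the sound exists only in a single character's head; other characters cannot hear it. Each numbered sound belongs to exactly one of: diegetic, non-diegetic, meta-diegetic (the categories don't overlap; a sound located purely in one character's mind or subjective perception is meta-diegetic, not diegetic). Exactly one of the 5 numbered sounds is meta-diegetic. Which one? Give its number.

Sound (1): the sound comes from a bottle physically present in the location, so diegetic.
(2) is meta-diegetic: a subjective body sound — Idris's private perception, inaudible to Leilani.
Sound (3): an editorial stinger — it belongs to the cut, not the story world, so non-diegetic.
Sound (4): rain is part of the location's real environment, so diegetic.
Sound (5): the narrator exists outside the story world, addressing only the audience, so non-diegetic.
Only (2) is meta-diegetic.

2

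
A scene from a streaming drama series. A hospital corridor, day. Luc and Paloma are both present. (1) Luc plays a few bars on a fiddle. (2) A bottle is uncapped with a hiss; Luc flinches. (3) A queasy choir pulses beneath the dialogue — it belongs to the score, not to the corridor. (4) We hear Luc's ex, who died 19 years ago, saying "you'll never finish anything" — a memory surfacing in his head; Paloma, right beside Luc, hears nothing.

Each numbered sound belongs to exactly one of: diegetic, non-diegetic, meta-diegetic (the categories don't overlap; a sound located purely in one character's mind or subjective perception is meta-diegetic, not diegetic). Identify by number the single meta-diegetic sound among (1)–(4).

(1) is diegetic: a character is playing a fiddle on screen.
(2) an in-world source (a bottle); characters could hear it → diegetic.
(3) it has no source in the story world and no character can hear it — it's underscore → non-diegetic.
(4) is meta-diegetic: it's Luc's recollection rendered as sound; the other character can't hear it.
Only (4) is meta-diegetic.

4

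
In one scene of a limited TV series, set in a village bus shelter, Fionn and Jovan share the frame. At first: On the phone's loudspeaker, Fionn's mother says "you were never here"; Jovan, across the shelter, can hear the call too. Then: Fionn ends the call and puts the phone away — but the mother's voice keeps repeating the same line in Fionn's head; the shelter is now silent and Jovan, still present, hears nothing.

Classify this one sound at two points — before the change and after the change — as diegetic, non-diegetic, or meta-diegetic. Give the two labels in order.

Before the change: the loudspeaker is an in-world source; both Fionn and Jovan hear the call → diegetic.
After the change: with the phone off, the voice continues only as Fionn's private mental replay — Jovan can't hear it → meta-diegetic.

diegetic, meta-diegetic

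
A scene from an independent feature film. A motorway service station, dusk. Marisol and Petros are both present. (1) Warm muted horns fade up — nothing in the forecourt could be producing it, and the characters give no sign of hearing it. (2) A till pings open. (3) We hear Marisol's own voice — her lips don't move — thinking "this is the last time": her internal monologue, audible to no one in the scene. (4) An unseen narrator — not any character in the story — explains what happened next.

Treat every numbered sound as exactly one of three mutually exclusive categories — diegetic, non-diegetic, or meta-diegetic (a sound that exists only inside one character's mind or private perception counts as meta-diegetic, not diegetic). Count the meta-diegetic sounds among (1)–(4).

(1) is non-diegetic: nothing in the forecourt produces it and the characters don't hear it — pure soundtrack.
(2) the sound comes from a till physically present in the location → diegetic.
(3) internal monologue — inside Marisol's mind, not spoken into the scene → meta-diegetic.
(4) is non-diegetic: commentary laid over the scene from outside the fiction.
Meta-diegetic: (3) — that's 1.

1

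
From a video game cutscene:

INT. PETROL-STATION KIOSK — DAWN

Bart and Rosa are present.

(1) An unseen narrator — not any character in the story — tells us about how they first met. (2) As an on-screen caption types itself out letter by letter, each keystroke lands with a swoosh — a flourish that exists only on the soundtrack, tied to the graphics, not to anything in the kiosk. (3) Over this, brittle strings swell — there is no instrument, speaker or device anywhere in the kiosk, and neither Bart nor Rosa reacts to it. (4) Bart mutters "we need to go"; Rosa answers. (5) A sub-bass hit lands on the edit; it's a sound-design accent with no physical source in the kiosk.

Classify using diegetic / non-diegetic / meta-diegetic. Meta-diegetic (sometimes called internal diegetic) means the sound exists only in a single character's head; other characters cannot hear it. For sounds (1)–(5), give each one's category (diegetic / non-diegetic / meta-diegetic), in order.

Sound (1): commentary laid over the scene from outside the fiction, so non-diegetic.
Sound (2): the caption isn't part of the story world, so neither is the sound tied to it, so non-diegetic.
(3) is non-diegetic: score with no on-screen or off-screen source; it exists for the audience alone.
(4) is diegetic: Bart is a character speaking aloud in the scene.
(5) it's a sound-design accent with no in-world source; no one in the scene can hear it → non-diegetic.

non-diegetic, non-diegetic, non-diegetic, diegetic, non-diegetic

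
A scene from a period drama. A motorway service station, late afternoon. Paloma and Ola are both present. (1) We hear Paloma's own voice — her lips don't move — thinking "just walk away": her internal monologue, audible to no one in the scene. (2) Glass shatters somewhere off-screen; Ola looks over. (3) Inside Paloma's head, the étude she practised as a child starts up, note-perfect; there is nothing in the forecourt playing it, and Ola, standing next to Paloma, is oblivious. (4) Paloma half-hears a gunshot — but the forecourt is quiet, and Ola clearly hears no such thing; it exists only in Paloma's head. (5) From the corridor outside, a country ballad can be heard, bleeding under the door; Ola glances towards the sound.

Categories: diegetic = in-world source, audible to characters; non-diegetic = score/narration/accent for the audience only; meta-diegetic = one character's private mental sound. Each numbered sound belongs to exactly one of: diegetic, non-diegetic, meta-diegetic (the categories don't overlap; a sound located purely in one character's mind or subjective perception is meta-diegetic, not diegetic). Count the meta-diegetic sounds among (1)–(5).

3

(1) it's Paloma's unspoken thought, heard only by the audience via her subjectivity → meta-diegetic.
Sound (2): glass is a real object/event in the scene's world, so diegetic.
(3) the music is a memory playing inside Paloma's mind alone; no real-world source, Ola can't hear it → meta-diegetic.
(4) the sound is imagined by Paloma; nothing in the story world is producing it and Ola can't hear it → meta-diegetic.
(5) is diegetic: it's coming from the corridor outside — a location within the story world — and Ola reacts.
So 3 of the 5 are meta-diegetic: (1), (3), (4).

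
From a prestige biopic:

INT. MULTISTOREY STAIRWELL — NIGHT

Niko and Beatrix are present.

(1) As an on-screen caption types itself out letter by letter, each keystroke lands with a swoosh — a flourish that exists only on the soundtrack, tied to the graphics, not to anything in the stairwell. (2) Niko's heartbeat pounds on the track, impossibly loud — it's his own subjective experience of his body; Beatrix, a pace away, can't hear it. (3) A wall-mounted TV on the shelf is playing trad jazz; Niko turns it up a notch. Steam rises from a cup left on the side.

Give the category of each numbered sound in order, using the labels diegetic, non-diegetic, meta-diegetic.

(1) the caption isn't part of the story world, so neither is the sound tied to it → non-diegetic.
(2) is meta-diegetic: a subjective body sound — Niko's private perception, inaudible to Beatrix.
(3) a wall-mounted TV is a physical source in the scene and Niko reacts to it → diegetic.

non-diegetic, meta-diegetic, diegetic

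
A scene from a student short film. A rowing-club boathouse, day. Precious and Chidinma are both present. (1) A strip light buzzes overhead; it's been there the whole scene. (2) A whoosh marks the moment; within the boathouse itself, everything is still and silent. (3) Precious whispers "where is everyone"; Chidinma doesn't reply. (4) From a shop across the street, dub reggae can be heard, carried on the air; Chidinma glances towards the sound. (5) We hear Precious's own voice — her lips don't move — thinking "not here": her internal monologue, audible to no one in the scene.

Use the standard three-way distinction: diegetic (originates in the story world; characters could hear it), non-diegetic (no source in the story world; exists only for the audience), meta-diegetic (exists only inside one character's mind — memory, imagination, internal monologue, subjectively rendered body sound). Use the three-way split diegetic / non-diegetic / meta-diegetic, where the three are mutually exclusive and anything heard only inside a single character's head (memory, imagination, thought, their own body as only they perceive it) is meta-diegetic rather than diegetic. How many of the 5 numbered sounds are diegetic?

3

(1) is diegetic: it's the actual ambient sound of the location.
Sound (2): an editorial stinger — it belongs to the cut, not the story world, so non-diegetic.
(3) is diegetic: Precious is a character speaking aloud in the scene.
(4) it's coming from a shop across the street — a location within the story world — and Chidinma reacts → diegetic.
Sound (5): Precious's thought-voice: a private mental sound no other character can hear, so meta-diegetic.
Diegetic: (1), (3), (4) — that's 3.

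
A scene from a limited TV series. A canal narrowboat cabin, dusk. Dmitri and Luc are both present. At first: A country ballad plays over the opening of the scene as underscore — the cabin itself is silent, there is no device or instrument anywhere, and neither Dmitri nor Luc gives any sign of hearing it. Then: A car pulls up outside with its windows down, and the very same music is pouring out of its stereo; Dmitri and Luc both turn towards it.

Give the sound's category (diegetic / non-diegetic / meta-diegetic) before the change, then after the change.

non-diegetic, diegetic

Before the change: no in-world source exists and no character can hear it — underscore → non-diegetic.
After the change: the car stereo is now a real source in the story world and the characters hear it → diegetic.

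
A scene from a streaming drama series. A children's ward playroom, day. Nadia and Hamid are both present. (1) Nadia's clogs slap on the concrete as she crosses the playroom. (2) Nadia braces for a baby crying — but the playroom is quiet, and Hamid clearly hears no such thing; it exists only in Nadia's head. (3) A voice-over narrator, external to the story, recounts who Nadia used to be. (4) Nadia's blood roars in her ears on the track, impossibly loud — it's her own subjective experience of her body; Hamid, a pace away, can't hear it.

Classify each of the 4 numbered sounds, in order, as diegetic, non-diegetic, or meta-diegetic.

diegetic, meta-diegetic, non-diegetic, meta-diegetic

(1) is diegetic: a character's body making contact with the set — an in-world sound.
(2) is meta-diegetic: the sound is imagined by Nadia; nothing in the story world is producing it and Hamid can't hear it.
(3) is non-diegetic: commentary laid over the scene from outside the fiction.
Sound (4): a subjective body sound — Nadia's private perception, inaudible to Hamid, so meta-diegetic.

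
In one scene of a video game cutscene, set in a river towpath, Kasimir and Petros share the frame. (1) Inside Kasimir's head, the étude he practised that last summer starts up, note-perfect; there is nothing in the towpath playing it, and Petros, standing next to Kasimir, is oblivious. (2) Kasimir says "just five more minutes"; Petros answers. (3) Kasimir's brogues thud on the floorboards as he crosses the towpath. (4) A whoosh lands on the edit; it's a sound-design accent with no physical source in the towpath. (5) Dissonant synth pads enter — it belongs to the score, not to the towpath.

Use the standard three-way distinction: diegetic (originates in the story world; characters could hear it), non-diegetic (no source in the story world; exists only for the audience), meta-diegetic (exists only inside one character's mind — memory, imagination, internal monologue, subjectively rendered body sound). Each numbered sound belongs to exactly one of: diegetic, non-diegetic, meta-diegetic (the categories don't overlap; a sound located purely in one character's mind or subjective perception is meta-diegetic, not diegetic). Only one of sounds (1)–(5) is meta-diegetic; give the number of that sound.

(1) the music is a memory playing inside Kasimir's mind alone; no real-world source, Petros can't hear it → meta-diegetic.
(2) is diegetic: on-screen dialogue — Kasimir speaks and Petros is there to hear.
Sound (3): Kasimir's footsteps are produced in the story world, so diegetic.
Sound (4): an editorial stinger — it belongs to the cut, not the story world, so non-diegetic.
(5) is non-diegetic: it has no source in the story world and no character can hear it — it's underscore.
Only (1) is meta-diegetic.

1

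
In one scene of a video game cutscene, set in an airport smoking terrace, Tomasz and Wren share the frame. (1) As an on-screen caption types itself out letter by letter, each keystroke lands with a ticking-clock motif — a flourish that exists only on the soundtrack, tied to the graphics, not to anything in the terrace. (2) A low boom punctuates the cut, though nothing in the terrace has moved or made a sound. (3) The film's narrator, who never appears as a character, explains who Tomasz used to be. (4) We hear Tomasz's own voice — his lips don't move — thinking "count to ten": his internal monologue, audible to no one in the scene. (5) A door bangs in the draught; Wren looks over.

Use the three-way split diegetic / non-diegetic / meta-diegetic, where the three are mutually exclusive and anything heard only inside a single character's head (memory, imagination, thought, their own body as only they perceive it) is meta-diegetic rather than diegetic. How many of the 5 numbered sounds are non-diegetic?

Sound (1): it accompanies on-screen graphics, not anything inside the story world, so non-diegetic.
Sound (2): an editorial stinger — it belongs to the cut, not the story world, so non-diegetic.
(3) the narrator exists outside the story world, addressing only the audience → non-diegetic.
(4) is meta-diegetic: it's Tomasz's unspoken thought, heard only by the audience via his subjectivity.
(5) is diegetic: an in-world source (a door); characters could hear it.
So 3 of the 5 are non-diegetic: (1), (2), (3).

3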